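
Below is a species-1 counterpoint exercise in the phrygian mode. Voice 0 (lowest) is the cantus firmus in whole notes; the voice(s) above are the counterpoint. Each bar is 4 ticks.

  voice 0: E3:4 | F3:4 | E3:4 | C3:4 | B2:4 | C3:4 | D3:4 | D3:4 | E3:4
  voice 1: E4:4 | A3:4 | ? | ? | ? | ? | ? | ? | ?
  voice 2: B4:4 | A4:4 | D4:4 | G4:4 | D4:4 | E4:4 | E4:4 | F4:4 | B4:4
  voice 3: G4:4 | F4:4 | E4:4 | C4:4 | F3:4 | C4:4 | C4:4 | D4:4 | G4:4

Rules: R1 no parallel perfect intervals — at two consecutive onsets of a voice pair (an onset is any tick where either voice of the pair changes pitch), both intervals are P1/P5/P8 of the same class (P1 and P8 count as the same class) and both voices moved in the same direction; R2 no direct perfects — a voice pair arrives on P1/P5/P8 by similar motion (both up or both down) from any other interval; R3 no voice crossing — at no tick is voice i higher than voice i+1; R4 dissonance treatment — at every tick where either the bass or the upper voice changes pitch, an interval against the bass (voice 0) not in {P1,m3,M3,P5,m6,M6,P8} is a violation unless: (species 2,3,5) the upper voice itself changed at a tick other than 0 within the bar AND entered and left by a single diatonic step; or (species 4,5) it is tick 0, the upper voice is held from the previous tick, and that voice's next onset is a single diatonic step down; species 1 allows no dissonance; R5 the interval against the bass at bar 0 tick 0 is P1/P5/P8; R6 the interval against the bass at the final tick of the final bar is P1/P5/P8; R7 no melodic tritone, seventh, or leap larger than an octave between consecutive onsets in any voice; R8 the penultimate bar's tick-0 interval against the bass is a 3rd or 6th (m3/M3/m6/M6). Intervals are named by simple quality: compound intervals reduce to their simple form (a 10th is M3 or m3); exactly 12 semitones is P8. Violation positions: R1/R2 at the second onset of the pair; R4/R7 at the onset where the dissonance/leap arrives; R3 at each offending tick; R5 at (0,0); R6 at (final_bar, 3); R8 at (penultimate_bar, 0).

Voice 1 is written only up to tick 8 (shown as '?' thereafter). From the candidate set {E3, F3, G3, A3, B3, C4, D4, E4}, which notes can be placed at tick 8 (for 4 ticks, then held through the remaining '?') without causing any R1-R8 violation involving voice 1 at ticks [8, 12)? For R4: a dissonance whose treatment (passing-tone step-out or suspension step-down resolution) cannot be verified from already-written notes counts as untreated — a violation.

{B3, C4}

E3: violates R2
F3: violates R4
G3: violates R2
A3: violates R4
B3: legal
C4: legal
D4: violates R4
E4: violates R3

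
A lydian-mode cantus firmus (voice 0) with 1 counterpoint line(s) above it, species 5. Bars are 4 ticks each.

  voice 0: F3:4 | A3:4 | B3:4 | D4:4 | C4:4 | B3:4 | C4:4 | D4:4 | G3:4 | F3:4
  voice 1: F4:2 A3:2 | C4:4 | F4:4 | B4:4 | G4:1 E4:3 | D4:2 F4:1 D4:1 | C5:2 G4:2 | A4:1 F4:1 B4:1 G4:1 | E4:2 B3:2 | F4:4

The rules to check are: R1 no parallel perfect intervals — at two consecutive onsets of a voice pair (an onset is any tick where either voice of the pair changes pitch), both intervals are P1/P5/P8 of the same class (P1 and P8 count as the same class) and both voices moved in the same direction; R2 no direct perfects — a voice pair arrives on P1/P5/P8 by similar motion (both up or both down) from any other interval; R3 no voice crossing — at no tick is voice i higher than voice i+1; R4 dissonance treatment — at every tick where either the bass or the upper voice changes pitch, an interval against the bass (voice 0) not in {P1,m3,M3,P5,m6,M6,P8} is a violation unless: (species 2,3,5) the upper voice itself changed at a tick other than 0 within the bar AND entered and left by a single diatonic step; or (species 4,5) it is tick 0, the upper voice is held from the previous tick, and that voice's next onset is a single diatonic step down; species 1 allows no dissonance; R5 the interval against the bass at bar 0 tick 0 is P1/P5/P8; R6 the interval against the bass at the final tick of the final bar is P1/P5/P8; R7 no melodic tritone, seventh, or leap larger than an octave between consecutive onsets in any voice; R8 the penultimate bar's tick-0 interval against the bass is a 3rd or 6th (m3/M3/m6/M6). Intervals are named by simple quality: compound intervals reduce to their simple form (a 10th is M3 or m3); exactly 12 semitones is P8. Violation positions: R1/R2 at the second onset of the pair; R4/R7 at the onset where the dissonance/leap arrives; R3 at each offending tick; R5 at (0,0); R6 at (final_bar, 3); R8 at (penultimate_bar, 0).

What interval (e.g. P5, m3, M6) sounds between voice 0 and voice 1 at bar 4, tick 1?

voice 0=C4 voice 1=E4 -> M3

M3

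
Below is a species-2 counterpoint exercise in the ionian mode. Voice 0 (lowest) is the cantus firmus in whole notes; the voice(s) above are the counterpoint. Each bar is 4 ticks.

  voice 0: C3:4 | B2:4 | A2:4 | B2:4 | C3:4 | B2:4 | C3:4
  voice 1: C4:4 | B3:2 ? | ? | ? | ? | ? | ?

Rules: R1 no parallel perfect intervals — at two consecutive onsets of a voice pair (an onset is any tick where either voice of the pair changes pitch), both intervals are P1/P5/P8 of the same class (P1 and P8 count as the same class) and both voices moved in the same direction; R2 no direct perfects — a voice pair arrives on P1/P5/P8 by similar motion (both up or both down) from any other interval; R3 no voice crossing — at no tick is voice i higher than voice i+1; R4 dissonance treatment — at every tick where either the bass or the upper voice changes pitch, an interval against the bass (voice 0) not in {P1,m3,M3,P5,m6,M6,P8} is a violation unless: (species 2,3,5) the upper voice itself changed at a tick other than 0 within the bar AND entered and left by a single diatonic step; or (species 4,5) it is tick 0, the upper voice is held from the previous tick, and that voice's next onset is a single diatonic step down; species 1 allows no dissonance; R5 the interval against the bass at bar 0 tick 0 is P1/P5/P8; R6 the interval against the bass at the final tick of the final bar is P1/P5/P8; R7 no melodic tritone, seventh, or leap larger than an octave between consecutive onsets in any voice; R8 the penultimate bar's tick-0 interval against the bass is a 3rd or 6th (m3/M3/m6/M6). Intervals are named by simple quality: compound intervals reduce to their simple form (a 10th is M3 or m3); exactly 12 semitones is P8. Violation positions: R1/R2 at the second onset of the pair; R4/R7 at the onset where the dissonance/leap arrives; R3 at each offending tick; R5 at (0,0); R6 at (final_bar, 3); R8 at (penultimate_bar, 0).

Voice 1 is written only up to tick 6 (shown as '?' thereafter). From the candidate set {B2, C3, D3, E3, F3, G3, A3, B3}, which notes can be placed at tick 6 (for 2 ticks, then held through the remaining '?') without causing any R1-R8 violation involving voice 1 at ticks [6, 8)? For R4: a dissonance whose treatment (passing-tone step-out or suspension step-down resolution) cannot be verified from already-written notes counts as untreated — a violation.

{B2, B3, D3, G3}

B2: legal
C3: violates R4,R7
D3: legal
E3: violates R4
F3: violates R4,R7
G3: legal
A3: violates R4
B3: legal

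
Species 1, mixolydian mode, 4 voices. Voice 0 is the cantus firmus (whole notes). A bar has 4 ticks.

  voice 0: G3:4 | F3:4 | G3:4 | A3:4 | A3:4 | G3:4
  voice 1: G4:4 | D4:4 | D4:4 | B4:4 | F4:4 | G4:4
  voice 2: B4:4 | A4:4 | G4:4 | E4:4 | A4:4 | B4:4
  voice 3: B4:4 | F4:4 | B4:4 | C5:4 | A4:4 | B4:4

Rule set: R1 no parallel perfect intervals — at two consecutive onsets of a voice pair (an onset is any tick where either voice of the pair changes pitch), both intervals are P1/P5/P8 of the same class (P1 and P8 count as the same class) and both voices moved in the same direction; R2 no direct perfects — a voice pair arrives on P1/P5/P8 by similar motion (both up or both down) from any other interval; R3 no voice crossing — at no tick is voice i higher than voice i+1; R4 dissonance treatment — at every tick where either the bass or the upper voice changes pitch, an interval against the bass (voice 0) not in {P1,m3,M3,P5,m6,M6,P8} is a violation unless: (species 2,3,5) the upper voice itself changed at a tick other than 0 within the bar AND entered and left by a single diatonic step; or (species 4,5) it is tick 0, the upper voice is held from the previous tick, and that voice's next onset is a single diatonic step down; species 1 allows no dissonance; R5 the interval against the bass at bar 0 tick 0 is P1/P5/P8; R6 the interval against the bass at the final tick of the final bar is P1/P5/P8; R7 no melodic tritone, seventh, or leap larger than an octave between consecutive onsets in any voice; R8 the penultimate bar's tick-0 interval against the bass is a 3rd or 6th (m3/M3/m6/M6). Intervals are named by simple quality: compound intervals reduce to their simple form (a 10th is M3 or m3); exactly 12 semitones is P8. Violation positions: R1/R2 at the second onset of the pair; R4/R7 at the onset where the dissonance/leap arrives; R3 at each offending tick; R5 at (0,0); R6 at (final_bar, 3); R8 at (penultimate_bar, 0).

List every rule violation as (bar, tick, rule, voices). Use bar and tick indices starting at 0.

(0, 0, R5, (0, 2))
(0, 0, R5, (0, 3))
(1, 0, R2, (0, 3))
(1, 0, R2, (1, 2))
(1, 0, R3, (2, 3))
(1, 0, R7, (3,))
(1, 1, R3, (2, 3))
(1, 2, R3, (2, 3))
(1, 3, R3, (2, 3))
(2, 0, R7, (3,))
(3, 0, R3, (1, 2))
(3, 0, R4, (0, 1))
(3, 1, R3, (1, 2))
(3, 2, R3, (1, 2))
(3, 3, R3, (1, 2))
(4, 0, R7, (1,))
(4, 0, R8, (0, 2))
(4, 0, R8, (0, 3))
(5, 0, R1, (2, 3))
(5, 3, R6, (0, 2))
(5, 3, R6, (0, 3))

bar 0: v0=G3 v1=G4 v2=B4 v3=B4 downbeat M3
bar 1: v0=F3 v1=D4 v2=A4 v3=F4 downbeat P8
bar 2: v0=G3 v1=D4 v2=G4 v3=B4 downbeat M3
bar 3: v0=A3 v1=B4 v2=E4 v3=C5 downbeat m3
bar 4: v0=A3 v1=F4 v2=A4 v3=A4 downbeat P8
bar 5: v0=G3 v1=G4 v2=B4 v3=B4 downbeat M3
  -> R5 @ bar 0 tick 0 v(0, 2): opens on M3
  -> R5 @ bar 0 tick 0 v(0, 3): opens on M3
  -> R2 @ bar 1 tick 0 v(0, 3): G3/B4 M3 -> F3/F4 P8 similar
  -> R2 @ bar 1 tick 0 v(1, 2): G4/B4 M3 -> D4/A4 P5 similar
  -> R3 @ bar 1 tick 0 v(2, 3): A4 above F4
  -> R7 @ bar 1 tick 0 v(3,): B4->F4 leap 6st
  -> R3 @ bar 1 tick 1 v(2, 3): A4 above F4
  -> R3 @ bar 1 tick 2 v(2, 3): A4 above F4
  -> R3 @ bar 1 tick 3 v(2, 3): A4 above F4
  -> R7 @ bar 2 tick 0 v(3,): F4->B4 leap 6st
  -> R3 @ bar 3 tick 0 v(1, 2): B4 above E4
  -> R4 @ bar 3 tick 0 v(0, 1): A3/B4 M2 untreated
  -> R3 @ bar 3 tick 1 v(1, 2): B4 above E4
  -> R3 @ bar 3 tick 2 v(1, 2): B4 above E4
  -> R3 @ bar 3 tick 3 v(1, 2): B4 above E4
  -> R7 @ bar 4 tick 0 v(1,): B4->F4 leap 6st
  -> R8 @ bar 4 tick 0 v(0, 2): penult P8 not 3rd/6th
  -> R8 @ bar 4 tick 0 v(0, 3): penult P8 not 3rd/6th
  -> R1 @ bar 5 tick 0 v(2, 3): A4/A4 P1 -> B4/B4 P1 similar
  -> R6 @ bar 5 tick 3 v(0, 2): closes on M3
  -> R6 @ bar 5 tick 3 v(0, 3): closes on M3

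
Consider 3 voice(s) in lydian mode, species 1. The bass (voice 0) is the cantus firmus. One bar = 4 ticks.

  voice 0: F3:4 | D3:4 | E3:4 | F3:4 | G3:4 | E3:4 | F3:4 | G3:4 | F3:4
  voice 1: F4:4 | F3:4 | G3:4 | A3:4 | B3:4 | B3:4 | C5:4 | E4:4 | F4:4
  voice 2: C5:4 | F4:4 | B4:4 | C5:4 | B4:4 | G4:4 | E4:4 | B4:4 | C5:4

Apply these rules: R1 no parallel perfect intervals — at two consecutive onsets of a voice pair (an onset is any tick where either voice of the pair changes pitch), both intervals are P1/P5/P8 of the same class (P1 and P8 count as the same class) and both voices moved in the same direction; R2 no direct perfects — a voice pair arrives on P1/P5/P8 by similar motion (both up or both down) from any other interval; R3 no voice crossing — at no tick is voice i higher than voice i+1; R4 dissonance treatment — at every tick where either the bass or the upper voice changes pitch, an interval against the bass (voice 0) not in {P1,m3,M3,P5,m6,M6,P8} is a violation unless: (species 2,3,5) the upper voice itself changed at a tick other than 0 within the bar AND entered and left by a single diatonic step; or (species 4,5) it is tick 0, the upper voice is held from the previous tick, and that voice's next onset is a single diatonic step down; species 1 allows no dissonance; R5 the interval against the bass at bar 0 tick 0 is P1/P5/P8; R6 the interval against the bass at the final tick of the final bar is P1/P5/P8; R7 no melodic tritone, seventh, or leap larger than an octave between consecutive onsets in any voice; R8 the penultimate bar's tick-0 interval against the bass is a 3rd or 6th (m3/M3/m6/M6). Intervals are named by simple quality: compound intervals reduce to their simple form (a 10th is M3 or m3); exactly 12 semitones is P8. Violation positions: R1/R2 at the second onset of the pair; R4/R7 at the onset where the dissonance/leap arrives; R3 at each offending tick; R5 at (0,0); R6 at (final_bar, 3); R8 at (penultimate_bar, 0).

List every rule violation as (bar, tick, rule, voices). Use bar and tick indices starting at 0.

bar 0: v0=F3 v1=F4 v2=C5 downbeat P5
bar 1: v0=D3 v1=F3 v2=F4 downbeat m3
bar 2: v0=E3 v1=G3 v2=B4 downbeat P5
bar 3: v0=F3 v1=A3 v2=C5 downbeat P5
bar 4: v0=G3 v1=B3 v2=B4 downbeat M3
bar 5: v0=E3 v1=B3 v2=G4 downbeat m3
bar 6: v0=F3 v1=C5 v2=E4 downbeat M7
bar 7: v0=G3 v1=E4 v2=B4 downbeat M3
bar 8: v0=F3 v1=F4 v2=C5 downbeat P5
  -> R2 @ bar 1 tick 0 v(1, 2): F4/C5 P5 -> F3/F4 P8 similar
  -> R2 @ bar 2 tick 0 v(0, 2): D3/F4 m3 -> E3/B4 P5 similar
  -> R7 @ bar 2 tick 0 v(2,): F4->B4 leap 6st
  -> R1 @ bar 3 tick 0 v(0, 2): E3/B4 P5 -> F3/C5 P5 similar
  -> R1 @ bar 6 tick 0 v(0, 1): E3/B3 P5 -> F3/C5 P5 similar
  -> R3 @ bar 6 tick 0 v(1, 2): C5 above E4
  -> R4 @ bar 6 tick 0 v(0, 2): F3/E4 M7 untreated
  -> R7 @ bar 6 tick 0 v(1,): B3->C5 leap 13st
  -> R3 @ bar 6 tick 1 v(1, 2): C5 above E4
  -> R3 @ bar 6 tick 2 v(1, 2): C5 above E4
  -> R3 @ bar 6 tick 3 v(1, 2): C5 above E4
  -> R1 @ bar 8 tick 0 v(1, 2): E4/B4 P5 -> F4/C5 P5 similar

(1, 0, R2, (1, 2))
(2, 0, R2, (0, 2))
(2, 0, R7, (2,))
(3, 0, R1, (0, 2))
(6, 0, R1, (0, 1))
(6, 0, R3, (1, 2))
(6, 0, R4, (0, 2))
(6, 0, R7, (1,))
(6, 1, R3, (1, 2))
(6, 2, R3, (1, 2))
(6, 3, R3, (1, 2))
(8, 0, R1, (1, 2))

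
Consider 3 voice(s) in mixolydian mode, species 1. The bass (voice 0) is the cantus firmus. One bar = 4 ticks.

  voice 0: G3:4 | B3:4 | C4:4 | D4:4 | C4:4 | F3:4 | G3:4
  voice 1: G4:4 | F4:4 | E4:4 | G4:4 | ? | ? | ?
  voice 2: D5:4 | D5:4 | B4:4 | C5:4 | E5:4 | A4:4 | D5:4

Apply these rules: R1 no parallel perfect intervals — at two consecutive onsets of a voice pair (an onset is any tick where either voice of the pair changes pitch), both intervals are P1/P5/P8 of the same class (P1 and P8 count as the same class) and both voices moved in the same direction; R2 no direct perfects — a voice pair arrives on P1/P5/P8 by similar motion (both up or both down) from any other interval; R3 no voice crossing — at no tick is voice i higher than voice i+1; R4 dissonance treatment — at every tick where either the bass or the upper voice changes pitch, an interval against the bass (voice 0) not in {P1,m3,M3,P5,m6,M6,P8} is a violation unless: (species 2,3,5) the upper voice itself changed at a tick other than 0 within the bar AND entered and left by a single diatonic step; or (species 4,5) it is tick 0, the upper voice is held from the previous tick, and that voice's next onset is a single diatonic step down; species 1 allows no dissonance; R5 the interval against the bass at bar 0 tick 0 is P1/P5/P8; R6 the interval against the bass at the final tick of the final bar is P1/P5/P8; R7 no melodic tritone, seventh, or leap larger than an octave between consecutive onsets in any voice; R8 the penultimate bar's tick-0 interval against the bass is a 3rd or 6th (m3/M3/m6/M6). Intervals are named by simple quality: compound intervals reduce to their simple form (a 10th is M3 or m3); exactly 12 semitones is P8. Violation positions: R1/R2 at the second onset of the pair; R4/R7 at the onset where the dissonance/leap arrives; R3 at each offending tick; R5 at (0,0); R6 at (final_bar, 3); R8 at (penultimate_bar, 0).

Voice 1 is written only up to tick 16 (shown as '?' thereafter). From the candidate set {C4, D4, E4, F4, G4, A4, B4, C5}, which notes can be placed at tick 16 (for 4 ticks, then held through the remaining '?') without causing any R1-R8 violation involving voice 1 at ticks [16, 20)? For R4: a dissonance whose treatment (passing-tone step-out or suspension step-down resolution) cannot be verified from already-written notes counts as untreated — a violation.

C4: violates R2
D4: violates R4
E4: legal
F4: violates R4
G4: legal
A4: violates R2
B4: violates R4
C5: legal

{C5, E4, G4}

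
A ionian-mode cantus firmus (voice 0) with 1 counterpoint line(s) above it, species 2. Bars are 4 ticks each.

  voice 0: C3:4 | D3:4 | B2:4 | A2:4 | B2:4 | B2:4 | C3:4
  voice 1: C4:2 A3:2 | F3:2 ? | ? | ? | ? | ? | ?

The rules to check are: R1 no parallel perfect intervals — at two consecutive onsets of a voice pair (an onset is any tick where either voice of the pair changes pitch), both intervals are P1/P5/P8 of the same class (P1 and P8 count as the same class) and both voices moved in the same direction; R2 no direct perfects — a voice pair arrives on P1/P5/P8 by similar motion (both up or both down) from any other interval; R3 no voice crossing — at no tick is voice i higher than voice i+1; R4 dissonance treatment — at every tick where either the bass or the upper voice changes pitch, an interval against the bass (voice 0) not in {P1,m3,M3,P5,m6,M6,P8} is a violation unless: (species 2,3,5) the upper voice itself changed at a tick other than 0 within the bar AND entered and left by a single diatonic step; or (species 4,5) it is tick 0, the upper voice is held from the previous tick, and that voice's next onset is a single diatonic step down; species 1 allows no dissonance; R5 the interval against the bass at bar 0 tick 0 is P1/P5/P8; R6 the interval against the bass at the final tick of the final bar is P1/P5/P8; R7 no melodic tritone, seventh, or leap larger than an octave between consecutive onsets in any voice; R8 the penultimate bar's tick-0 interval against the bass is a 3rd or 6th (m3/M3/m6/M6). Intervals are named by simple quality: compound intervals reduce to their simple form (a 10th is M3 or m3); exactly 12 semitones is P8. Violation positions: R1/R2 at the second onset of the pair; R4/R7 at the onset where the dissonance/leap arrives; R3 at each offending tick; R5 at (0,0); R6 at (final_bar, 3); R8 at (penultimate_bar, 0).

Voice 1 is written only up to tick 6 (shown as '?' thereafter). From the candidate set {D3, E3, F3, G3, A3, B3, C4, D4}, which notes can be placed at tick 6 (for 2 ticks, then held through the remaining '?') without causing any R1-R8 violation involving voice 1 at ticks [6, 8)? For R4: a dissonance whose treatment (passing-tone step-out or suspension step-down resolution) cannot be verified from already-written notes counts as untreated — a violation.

{A3, D3, D4, F3}

D3: legal
E3: violates R4
F3: legal
G3: violates R4
A3: legal
B3: violates R7
C4: violates R4
D4: legal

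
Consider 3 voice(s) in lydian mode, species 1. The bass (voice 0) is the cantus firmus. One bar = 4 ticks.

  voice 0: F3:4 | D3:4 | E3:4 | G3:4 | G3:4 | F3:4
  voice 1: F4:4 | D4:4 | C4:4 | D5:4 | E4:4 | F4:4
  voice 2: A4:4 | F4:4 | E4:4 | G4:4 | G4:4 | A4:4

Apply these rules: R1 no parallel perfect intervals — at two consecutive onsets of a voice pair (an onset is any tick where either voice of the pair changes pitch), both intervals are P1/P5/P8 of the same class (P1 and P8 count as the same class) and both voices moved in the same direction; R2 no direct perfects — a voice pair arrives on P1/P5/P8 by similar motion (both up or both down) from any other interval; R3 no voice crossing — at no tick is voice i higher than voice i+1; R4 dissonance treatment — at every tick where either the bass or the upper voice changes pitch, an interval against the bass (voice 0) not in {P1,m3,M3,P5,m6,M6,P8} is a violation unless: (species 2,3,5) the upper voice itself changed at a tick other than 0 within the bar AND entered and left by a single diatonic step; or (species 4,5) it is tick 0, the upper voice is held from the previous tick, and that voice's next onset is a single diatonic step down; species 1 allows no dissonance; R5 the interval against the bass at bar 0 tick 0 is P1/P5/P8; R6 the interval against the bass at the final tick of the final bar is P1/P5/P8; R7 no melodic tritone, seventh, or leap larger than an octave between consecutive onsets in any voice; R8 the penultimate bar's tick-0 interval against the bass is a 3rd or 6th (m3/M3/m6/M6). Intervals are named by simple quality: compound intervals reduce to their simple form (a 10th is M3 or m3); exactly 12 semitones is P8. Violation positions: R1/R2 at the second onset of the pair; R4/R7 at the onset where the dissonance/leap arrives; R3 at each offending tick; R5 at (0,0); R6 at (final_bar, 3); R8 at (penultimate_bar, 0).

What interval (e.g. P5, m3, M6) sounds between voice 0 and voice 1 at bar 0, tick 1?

P8

voice 0=F3 voice 1=F4 -> P8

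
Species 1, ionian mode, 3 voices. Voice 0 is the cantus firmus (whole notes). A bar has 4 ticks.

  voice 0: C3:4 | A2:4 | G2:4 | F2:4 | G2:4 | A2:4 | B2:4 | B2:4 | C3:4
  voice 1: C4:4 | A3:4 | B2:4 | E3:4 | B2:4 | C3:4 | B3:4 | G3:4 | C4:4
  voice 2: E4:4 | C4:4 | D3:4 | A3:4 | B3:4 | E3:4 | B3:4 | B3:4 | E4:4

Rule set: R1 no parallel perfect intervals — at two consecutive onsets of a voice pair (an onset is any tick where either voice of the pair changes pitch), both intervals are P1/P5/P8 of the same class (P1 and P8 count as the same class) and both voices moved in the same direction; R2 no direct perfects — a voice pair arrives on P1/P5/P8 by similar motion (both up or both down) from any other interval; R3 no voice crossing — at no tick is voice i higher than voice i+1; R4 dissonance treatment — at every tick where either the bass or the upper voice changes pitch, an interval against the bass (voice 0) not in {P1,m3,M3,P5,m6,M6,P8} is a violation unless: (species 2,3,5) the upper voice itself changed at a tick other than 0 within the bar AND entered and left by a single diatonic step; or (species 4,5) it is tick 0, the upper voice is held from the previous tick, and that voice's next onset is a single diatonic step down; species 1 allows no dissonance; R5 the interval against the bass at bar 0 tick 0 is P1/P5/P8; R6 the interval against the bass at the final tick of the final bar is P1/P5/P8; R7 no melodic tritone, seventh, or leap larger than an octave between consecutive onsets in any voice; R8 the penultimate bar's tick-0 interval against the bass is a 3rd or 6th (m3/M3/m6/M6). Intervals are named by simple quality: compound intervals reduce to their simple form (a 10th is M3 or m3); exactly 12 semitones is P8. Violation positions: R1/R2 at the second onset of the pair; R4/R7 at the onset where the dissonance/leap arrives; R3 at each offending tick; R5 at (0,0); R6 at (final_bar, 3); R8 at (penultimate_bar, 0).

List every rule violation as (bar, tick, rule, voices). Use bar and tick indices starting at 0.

(0, 0, R5, (0, 2))
(1, 0, R1, (0, 1))
(2, 0, R2, (0, 2))
(2, 0, R7, (1,))
(2, 0, R7, (2,))
(3, 0, R4, (0, 1))
(6, 0, R2, (0, 1))
(6, 0, R2, (0, 2))
(6, 0, R2, (1, 2))
(6, 0, R7, (1,))
(7, 0, R8, (0, 2))
(8, 0, R2, (0, 1))
(8, 3, R6, (0, 2))

bar 0: v0=C3 v1=C4 v2=E4 downbeat M3
bar 1: v0=A2 v1=A3 v2=C4 downbeat m3
bar 2: v0=G2 v1=B2 v2=D3 downbeat P5
bar 3: v0=F2 v1=E3 v2=A3 downbeat M3
bar 4: v0=G2 v1=B2 v2=B3 downbeat M3
bar 5: v0=A2 v1=C3 v2=E3 downbeat P5
bar 6: v0=B2 v1=B3 v2=B3 downbeat P8
bar 7: v0=B2 v1=G3 v2=B3 downbeat P8
bar 8: v0=C3 v1=C4 v2=E4 downbeat M3
  -> R5 @ bar 0 tick 0 v(0, 2): opens on M3
  -> R1 @ bar 1 tick 0 v(0, 1): C3/C4 P8 -> A2/A3 P8 similar
  -> R2 @ bar 2 tick 0 v(0, 2): A2/C4 m3 -> G2/D3 P5 similar
  -> R7 @ bar 2 tick 0 v(1,): A3->B2 leap 10st
  -> R7 @ bar 2 tick 0 v(2,): C4->D3 leap 10st
  -> R4 @ bar 3 tick 0 v(0, 1): F2/E3 M7 untreated
  -> R2 @ bar 6 tick 0 v(0, 1): A2/C3 m3 -> B2/B3 P8 similar
  -> R2 @ bar 6 tick 0 v(0, 2): A2/E3 P5 -> B2/B3 P8 similar
  -> R2 @ bar 6 tick 0 v(1, 2): C3/E3 M3 -> B3/B3 P1 similar
  -> R7 @ bar 6 tick 0 v(1,): C3->B3 leap 11st
  -> R8 @ bar 7 tick 0 v(0, 2): penult P8 not 3rd/6th
  -> R2 @ bar 8 tick 0 v(0, 1): B2/G3 m6 -> C3/C4 P8 similar
  -> R6 @ bar 8 tick 3 v(0, 2): closes on M3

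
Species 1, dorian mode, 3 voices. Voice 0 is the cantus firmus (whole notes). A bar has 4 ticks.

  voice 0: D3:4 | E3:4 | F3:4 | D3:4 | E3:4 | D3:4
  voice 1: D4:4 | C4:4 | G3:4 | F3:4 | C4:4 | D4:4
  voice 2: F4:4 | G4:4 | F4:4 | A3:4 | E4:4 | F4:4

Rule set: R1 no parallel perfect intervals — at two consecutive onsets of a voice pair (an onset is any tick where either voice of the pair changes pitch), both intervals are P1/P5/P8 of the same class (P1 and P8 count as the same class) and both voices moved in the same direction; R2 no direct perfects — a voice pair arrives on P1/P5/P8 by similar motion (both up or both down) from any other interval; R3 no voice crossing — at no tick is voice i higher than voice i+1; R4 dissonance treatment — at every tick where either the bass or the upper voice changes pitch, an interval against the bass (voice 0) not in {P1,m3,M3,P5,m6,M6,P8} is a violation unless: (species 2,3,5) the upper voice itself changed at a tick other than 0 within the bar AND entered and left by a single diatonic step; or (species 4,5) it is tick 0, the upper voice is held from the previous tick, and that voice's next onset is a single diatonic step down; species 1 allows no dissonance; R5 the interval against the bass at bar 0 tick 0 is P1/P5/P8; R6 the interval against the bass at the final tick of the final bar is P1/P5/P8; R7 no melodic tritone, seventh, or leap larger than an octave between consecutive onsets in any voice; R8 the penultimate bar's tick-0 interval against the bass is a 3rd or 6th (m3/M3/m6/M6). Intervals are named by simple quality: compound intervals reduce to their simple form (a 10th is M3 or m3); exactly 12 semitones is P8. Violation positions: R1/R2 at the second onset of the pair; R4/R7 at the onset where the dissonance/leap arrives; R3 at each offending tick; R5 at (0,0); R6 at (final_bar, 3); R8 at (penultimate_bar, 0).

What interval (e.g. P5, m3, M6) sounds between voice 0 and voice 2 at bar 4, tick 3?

P8

voice 0=E3 voice 2=E4 -> P8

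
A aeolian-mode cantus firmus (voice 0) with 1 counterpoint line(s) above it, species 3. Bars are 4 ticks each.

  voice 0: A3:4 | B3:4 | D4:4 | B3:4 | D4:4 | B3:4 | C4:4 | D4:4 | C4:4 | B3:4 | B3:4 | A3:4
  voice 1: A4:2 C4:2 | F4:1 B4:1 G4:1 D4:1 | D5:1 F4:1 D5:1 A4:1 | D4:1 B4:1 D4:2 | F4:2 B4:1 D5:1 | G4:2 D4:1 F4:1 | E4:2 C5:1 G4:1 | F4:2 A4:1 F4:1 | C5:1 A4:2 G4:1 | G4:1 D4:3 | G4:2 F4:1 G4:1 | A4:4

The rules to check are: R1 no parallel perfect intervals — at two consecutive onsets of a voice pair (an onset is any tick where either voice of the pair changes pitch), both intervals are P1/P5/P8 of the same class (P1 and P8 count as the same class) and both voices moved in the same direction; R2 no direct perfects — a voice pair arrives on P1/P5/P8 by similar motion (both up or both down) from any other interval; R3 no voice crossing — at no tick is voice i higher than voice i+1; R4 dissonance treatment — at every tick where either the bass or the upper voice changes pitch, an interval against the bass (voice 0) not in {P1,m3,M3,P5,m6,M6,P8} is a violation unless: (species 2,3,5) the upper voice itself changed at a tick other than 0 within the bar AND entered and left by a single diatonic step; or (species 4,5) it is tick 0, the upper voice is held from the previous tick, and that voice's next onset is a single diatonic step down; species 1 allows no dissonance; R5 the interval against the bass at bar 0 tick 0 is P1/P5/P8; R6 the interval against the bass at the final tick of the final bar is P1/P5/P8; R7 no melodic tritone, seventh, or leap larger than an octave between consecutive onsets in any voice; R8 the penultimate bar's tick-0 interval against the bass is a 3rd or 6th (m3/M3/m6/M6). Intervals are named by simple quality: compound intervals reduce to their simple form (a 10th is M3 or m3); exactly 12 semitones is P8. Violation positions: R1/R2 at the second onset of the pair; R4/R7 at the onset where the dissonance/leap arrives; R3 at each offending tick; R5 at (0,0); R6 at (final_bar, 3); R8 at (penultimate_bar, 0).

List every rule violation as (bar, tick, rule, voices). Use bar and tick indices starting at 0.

bar 0: v0=A3 v1=A4 downbeat P8
bar 1: v0=B3 v1=F4 downbeat TT
bar 2: v0=D4 v1=D5 downbeat P8
bar 3: v0=B3 v1=D4 downbeat m3
bar 4: v0=D4 v1=F4 downbeat m3
bar 5: v0=B3 v1=G4 downbeat m6
bar 6: v0=C4 v1=E4 downbeat M3
bar 7: v0=D4 v1=F4 downbeat m3
bar 8: v0=C4 v1=C5 downbeat P8
bar 9: v0=B3 v1=G4 downbeat m6
bar 10: v0=B3 v1=G4 downbeat m6
bar 11: v0=A3 v1=A4 downbeat P8
  -> R4 @ bar 1 tick 0 v(0, 1): B3/F4 TT untreated
  -> R7 @ bar 1 tick 1 v(1,): F4->B4 leap 6st
  -> R2 @ bar 2 tick 0 v(0, 1): B3/D4 m3 -> D4/D5 P8 similar
  -> R7 @ bar 4 tick 2 v(1,): F4->B4 leap 6st
  -> R4 @ bar 5 tick 3 v(0, 1): B3/F4 TT untreated

(1, 0, R4, (0, 1))
(1, 1, R7, (1,))
(2, 0, R2, (0, 1))
(4, 2, R7, (1,))
(5, 3, R4, (0, 1))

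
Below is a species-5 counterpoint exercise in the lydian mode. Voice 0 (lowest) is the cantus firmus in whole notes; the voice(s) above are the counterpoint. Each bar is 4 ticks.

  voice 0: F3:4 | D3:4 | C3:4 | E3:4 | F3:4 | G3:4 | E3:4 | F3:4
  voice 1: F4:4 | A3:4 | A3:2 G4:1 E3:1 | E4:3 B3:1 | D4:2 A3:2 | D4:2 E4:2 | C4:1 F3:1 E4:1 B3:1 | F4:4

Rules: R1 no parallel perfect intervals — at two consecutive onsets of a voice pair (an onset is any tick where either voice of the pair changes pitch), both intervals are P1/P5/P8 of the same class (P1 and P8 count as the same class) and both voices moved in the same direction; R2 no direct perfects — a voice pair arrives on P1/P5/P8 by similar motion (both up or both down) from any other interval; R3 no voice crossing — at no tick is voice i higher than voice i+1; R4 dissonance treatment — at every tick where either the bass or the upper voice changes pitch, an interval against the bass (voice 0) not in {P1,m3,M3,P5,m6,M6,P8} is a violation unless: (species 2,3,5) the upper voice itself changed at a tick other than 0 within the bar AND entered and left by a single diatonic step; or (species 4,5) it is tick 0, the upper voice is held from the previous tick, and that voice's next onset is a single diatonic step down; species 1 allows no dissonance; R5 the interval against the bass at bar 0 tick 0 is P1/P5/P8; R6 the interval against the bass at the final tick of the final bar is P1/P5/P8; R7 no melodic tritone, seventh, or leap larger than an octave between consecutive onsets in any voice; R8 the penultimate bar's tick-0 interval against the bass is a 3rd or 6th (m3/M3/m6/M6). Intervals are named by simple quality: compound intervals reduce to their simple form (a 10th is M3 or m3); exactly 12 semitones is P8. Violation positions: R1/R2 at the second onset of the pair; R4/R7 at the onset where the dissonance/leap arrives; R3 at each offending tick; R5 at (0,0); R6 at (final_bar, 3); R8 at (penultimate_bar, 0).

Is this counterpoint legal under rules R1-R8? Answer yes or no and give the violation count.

bar 0: v0=F3 v1=F4 (P8)
bar 1: v0=D3 v1=A3 (P5)
bar 2: v0=C3 v1=A3 (M6)
bar 3: v0=E3 v1=E4 (P8)
bar 4: v0=F3 v1=D4 (M6)
bar 5: v0=G3 v1=D4 (P5)
bar 6: v0=E3 v1=C4 (m6)
bar 7: v0=F3 v1=F4 (P8)
  R2 @ bar1.0: F3/F4 P8 -> D3/A3 P5 similar
  R7 @ bar2.2: A3->G4 leap 10st
  R7 @ bar2.3: G4->E3 leap 15st
  R2 @ bar3.0: C3/E3 M3 -> E3/E4 P8 similar
  R2 @ bar5.0: F3/A3 M3 -> G3/D4 P5 similar
  R4 @ bar6.1: E3/F3 m2 untreated
  R7 @ bar6.2: F3->E4 leap 11st
  R2 @ bar7.0: E3/B3 P5 -> F3/F4 P8 similar
  R7 @ bar7.0: B3->F4 leap 6st

No (9 violations)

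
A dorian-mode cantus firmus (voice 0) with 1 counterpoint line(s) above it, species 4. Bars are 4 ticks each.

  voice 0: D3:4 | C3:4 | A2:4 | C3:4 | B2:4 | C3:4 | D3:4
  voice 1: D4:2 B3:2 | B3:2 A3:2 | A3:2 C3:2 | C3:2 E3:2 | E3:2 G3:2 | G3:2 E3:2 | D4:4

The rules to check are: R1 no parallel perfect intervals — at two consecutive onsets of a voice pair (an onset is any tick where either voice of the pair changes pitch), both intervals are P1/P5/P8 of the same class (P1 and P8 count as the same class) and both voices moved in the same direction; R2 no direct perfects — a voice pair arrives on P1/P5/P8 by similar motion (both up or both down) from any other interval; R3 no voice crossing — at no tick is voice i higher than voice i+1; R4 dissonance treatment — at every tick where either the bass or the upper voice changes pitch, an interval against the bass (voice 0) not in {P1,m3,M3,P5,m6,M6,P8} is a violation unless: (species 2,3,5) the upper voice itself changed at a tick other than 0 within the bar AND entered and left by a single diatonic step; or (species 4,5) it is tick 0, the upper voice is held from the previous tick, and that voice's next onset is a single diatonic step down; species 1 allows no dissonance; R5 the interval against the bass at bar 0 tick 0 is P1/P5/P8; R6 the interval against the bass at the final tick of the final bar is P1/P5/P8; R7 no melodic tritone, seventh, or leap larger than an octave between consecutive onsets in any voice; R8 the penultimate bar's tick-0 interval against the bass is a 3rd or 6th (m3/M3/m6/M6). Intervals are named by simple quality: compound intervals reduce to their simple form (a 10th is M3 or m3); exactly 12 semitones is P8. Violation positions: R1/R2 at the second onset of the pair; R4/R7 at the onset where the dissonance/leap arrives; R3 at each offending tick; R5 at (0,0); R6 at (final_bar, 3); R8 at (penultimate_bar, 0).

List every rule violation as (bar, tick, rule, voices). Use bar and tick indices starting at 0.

(4, 0, R4, (0, 1))
(5, 0, R8, (0, 1))
(6, 0, R2, (0, 1))
(6, 0, R7, (1,))

bar 0: v0=D3 v1=D4 downbeat P8
bar 1: v0=C3 v1=B3 downbeat M7
bar 2: v0=A2 v1=A3 downbeat P8
bar 3: v0=C3 v1=C3 downbeat P1
bar 4: v0=B2 v1=E3 downbeat P4
bar 5: v0=C3 v1=G3 downbeat P5
bar 6: v0=D3 v1=D4 downbeat P8
  -> R4 @ bar 4 tick 0 v(0, 1): B2/E3 P4 untreated
  -> R8 @ bar 5 tick 0 v(0, 1): penult P5 not 3rd/6th
  -> R2 @ bar 6 tick 0 v(0, 1): C3/E3 M3 -> D3/D4 P8 similar
  -> R7 @ bar 6 tick 0 v(1,): E3->D4 leap 10st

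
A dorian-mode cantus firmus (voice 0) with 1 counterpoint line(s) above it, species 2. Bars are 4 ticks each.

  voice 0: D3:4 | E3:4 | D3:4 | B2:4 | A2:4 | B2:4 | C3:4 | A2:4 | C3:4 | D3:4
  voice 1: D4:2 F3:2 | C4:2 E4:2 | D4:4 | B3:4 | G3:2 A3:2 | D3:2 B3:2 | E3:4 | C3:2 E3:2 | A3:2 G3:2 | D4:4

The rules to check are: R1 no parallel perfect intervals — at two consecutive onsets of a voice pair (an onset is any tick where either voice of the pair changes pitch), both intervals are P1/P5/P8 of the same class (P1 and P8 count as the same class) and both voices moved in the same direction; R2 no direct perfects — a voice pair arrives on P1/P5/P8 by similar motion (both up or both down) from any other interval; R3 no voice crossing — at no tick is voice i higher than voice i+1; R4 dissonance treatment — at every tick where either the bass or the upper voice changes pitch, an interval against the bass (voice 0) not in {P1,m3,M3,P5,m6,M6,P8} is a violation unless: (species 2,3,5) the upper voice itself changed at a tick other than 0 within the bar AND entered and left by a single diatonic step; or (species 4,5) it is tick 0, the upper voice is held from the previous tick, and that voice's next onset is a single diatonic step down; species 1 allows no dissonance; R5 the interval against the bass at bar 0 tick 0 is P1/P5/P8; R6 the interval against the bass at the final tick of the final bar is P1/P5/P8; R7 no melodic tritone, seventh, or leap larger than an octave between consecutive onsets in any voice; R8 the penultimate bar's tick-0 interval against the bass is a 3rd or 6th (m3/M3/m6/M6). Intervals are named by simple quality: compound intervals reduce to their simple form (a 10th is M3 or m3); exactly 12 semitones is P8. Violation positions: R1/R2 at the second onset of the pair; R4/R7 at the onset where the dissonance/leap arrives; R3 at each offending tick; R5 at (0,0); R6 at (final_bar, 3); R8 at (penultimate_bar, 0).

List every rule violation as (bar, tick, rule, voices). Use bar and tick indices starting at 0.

bar 0: v0=D3 v1=D4 downbeat P8
bar 1: v0=E3 v1=C4 downbeat m6
bar 2: v0=D3 v1=D4 downbeat P8
bar 3: v0=B2 v1=B3 downbeat P8
bar 4: v0=A2 v1=G3 downbeat m7
bar 5: v0=B2 v1=D3 downbeat m3
bar 6: v0=C3 v1=E3 downbeat M3
bar 7: v0=A2 v1=C3 downbeat m3
bar 8: v0=C3 v1=A3 downbeat M6
bar 9: v0=D3 v1=D4 downbeat P8
  -> R1 @ bar 2 tick 0 v(0, 1): E3/E4 P8 -> D3/D4 P8 similar
  -> R1 @ bar 3 tick 0 v(0, 1): D3/D4 P8 -> B2/B3 P8 similar
  -> R4 @ bar 4 tick 0 v(0, 1): A2/G3 m7 untreated
  -> R2 @ bar 9 tick 0 v(0, 1): C3/G3 P5 -> D3/D4 P8 similar

(2, 0, R1, (0, 1))
(3, 0, R1, (0, 1))
(4, 0, R4, (0, 1))
(9, 0, R2, (0, 1))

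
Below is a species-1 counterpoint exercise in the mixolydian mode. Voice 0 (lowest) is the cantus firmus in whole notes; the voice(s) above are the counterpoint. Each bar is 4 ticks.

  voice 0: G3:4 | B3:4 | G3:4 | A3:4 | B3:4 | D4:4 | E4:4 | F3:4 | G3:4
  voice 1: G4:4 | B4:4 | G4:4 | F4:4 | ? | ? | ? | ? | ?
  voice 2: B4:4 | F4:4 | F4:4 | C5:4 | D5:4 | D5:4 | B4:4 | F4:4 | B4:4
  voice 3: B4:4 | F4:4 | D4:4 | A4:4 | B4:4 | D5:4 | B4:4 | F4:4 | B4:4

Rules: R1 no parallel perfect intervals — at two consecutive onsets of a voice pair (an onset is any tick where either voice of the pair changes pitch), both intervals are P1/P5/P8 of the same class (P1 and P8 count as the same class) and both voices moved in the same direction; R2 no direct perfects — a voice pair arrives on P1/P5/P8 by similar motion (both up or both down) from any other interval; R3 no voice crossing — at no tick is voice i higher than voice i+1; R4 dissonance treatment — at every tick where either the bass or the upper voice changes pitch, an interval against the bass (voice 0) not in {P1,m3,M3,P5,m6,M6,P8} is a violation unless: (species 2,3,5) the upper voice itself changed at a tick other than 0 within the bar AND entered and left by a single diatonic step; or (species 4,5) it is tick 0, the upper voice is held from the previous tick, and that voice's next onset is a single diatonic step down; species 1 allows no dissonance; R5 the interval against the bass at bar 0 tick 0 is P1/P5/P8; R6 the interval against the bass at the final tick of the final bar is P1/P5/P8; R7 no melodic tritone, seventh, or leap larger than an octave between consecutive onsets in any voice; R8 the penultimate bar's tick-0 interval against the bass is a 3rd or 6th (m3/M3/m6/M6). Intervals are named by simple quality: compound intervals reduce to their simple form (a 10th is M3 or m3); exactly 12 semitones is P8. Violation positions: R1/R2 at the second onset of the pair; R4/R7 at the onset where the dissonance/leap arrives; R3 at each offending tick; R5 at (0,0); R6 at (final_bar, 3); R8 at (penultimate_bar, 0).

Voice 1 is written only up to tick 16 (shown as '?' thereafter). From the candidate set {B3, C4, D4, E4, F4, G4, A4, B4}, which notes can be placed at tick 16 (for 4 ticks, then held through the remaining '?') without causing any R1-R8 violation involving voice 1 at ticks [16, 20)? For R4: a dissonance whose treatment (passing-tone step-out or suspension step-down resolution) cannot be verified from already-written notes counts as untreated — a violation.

{D4}

B3: violates R7
C4: violates R4
D4: legal
E4: violates R4
F4: violates R4
G4: violates R1
A4: violates R4
B4: violates R2,R7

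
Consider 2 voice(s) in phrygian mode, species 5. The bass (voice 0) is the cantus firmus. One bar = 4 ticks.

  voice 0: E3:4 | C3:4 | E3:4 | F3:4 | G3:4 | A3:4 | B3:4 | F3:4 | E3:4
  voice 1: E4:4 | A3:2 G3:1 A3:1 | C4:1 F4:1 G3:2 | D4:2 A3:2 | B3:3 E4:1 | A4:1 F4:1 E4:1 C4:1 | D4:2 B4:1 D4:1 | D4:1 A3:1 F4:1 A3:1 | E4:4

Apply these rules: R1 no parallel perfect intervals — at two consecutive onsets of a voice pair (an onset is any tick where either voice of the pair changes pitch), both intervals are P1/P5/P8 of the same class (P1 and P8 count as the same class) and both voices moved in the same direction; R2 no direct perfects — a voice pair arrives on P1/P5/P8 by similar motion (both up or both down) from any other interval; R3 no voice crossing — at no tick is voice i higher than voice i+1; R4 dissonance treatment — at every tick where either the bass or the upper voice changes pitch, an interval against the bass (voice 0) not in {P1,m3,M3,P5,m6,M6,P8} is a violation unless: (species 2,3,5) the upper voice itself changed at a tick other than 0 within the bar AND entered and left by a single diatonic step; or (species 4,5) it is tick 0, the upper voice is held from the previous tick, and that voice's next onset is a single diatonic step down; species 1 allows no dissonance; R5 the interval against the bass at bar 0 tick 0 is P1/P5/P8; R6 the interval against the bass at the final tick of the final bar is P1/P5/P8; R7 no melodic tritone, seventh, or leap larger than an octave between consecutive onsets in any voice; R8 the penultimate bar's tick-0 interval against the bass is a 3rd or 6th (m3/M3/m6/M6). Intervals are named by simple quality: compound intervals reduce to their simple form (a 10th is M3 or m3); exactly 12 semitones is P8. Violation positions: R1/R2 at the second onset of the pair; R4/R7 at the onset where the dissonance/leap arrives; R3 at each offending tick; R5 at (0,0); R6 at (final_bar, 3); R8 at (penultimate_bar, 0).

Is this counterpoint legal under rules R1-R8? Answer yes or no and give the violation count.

No (4 violations)

bar 0: v0=E3 v1=E4 (P8)
bar 1: v0=C3 v1=A3 (M6)
bar 2: v0=E3 v1=C4 (m6)
bar 3: v0=F3 v1=D4 (M6)
bar 4: v0=G3 v1=B3 (M3)
bar 5: v0=A3 v1=A4 (P8)
bar 6: v0=B3 v1=D4 (m3)
bar 7: v0=F3 v1=D4 (M6)
bar 8: v0=E3 v1=E4 (P8)
  R4 @ bar2.1: E3/F4 m2 untreated
  R7 @ bar2.2: F4->G3 leap 10st
  R2 @ bar5.0: G3/E4 M6 -> A3/A4 P8 similar
  R7 @ bar7.0: B3->F3 leap 6st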